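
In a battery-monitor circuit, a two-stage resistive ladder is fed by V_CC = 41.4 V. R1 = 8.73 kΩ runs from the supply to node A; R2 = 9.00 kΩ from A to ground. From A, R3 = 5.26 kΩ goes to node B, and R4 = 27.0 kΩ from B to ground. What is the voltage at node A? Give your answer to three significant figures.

Looking into the second stage from A: R3 + R4 = 32.26 kΩ appears in parallel with R2.
Effective lower resistance at A: R2 ‖ 32.26 = 7.037 kΩ.
So V_A = 41.4 × 0.4463 = 18.48 V.

V_A ≈ 18.5 V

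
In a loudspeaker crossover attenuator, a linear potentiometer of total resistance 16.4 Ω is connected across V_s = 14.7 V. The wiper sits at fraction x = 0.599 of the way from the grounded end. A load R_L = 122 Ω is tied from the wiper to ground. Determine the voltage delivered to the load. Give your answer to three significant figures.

V_out ≈ 8.53 V

Lower segment x·R_p = 9.824 Ω; upper segment (1−x)·R_p = 6.576 Ω.
Lower segment in parallel with the load: 9.824 ‖ 122 = 9.092 Ω.
Then V_out = V_s · 9.092/(6.576 + 9.092) = 8.530 V.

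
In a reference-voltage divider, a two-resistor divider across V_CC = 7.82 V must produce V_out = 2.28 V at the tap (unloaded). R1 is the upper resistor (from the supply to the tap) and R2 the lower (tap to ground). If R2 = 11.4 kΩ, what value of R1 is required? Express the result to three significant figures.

R1 ≈ 27.7 kΩ

Required fraction k = V_out/V_CC = 0.2916.
Rearranging, R1 = R2·(1−k)/k = 11.4 × 2.430 = 27.70 kΩ.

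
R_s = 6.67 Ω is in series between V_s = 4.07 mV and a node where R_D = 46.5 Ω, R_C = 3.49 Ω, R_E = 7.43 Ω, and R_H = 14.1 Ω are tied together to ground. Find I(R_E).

Parallel bank: R_p = 1/(1/46.5 + 1/3.49 + 1/7.43 + 1/14.1) = 1.947 Ω.
V_A by voltage divider: V_A = 4.07 × 1.947/(6.67 + 1.947) = 0.9197 mV.
Branch current I = V_A/R_E = 0.9197/7.43 = 0.1238 mA.
(Check via current divider: I_total = 0.4723 mA; share G_k/ΣG = 0.2621 → same result.)

I ≈ 0.124 mA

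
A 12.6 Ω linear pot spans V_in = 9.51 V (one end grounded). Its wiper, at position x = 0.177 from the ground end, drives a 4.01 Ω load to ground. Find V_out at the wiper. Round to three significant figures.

The pot divides into 10.37 Ω above the wiper and 2.230 Ω below.
Lower segment in parallel with the load: 2.230 ‖ 4.01 = 1.433 Ω.
V_out = 9.51 × 1.433/(10.37 + 1.433) = 1.155 V.

V_out ≈ 1.15 V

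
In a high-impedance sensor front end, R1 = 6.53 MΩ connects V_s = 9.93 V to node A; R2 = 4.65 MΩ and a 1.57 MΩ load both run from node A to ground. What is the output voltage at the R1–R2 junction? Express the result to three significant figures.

V_out ≈ 1.51 V

First combine the lower leg with the load: R2 ‖ R_L = 1.174 MΩ.
Then V_out = V_s · R2'/(R1 + R2') = 9.93 × 1.174/7.704 = 1.513 V.
(Unloaded it would be 4.13 V; the load pulls it down.)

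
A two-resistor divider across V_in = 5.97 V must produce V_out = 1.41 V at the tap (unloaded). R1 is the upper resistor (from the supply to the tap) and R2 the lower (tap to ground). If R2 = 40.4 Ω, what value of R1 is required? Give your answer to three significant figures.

R1 ≈ 131 Ω

The divider ratio is R2/(R1+R2) = 1.41/5.97 = 0.2362.
Rearranging, R1 = R2·(1−k)/k = 40.4 × 3.234 = 130.7 Ω.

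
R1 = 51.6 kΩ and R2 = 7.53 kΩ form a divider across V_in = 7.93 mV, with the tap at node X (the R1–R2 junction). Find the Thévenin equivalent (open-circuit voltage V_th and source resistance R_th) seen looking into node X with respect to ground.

V_th ≈ 1.01 mV, R_th ≈ 6.57 kΩ

With X open, the divider is unloaded: V_th = 7.93 × 7.53/59.13 = 1.010 mV.
Looking into X with the source shorted: R_th = R1·R2/(R1+R2) = 51.60 × 7.53/59.13 = 6.571 kΩ.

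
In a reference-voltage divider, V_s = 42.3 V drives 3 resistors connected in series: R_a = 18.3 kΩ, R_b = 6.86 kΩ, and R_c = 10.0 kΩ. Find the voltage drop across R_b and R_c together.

V ≈ 20.3 V

Total series resistance ΣR = 18.3 + 6.86 + 10.0 = 35.16 kΩ.
R_{R_b..R_c} = 6.86 + 10.0 = 16.86 kΩ.
Voltage divider: V = V_s · (16.86 / 35.16) = 42.3 × 0.4795 = 20.28 V.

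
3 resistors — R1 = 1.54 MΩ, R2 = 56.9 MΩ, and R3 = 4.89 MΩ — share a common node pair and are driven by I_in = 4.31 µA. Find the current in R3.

I ≈ 1.01 µA

Conductances: ΣG = 1/1.54 + 1/56.9 + 1/4.89 = 0.8714 (1/MΩ).
Current divider: I(R3) = I_in · G_k/ΣG = 4.31 × (0.2045/0.8714) = 4.31 × 0.2347 = 1.011 µA.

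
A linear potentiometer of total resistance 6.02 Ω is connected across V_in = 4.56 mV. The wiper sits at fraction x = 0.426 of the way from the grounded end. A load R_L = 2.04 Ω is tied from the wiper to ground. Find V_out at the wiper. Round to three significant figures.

V_out ≈ 1.13 mV

Lower segment x·R_p = 2.565 Ω; upper segment (1−x)·R_p = 3.455 Ω.
(x·R_p) ‖ R_L = 1.136 Ω.
V_out = 4.56 × 1.136/(3.455 + 1.136) = 1.128 mV.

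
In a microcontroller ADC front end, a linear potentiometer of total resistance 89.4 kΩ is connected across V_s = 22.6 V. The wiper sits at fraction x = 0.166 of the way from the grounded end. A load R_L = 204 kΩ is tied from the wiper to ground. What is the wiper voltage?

V_out ≈ 3.54 V

Split the track: R_lower = x·R_p = 14.84 kΩ, R_upper = (1−x)·R_p = 74.56 kΩ.
R_L loads the lower segment: effective lower R = 13.83 kΩ.
Then V_out = V_s · 13.83/(74.56 + 13.83) = 3.537 V.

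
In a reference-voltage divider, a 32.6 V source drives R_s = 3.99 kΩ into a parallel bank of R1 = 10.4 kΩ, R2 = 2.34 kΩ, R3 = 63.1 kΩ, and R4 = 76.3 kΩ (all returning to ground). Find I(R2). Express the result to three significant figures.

I ≈ 4.35 mA

Parallel bank: R_p = 1/(1/10.4 + 1/2.34 + 1/63.1 + 1/76.3) = 1.810 kΩ.
V_A by voltage divider: V_A = 32.6 × 1.810/(3.99 + 1.810) = 10.17 V.
I(R2) = V_A / R2 = 10.17/2.34 = 4.348 mA.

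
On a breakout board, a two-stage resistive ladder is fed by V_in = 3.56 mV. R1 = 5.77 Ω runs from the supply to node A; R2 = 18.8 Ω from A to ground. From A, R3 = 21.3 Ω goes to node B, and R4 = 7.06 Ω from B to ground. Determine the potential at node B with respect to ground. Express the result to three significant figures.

The second stage (R3 + R4 = 28.36 Ω) loads node A in parallel with R2.
R2 ‖ (R3+R4) = 11.31 Ω.
First divider: V_A = V_in · 11.31/(5.77 + 11.31) = 2.357 mV.
Stage 2 is unloaded, so V_B = V_A · R4/(R3+R4) = 2.357 × 7.06/28.36 = 0.5868 mV.

V_B ≈ 0.587 mV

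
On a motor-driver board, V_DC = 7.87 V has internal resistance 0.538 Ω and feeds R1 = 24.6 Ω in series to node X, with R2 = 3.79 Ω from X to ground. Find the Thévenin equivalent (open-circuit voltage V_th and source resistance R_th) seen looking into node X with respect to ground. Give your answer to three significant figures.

V_th ≈ 1.03 V, R_th ≈ 3.29 Ω

R1' = 0.538 + 24.6 = 25.14 Ω (source resistance + R1).
Open-circuit (no load on X): V_th = V_DC · R2/(R1' + R2) = 7.87 × 3.79/(25.14 + 3.79) = 1.031 V.
With V_DC suppressed (replaced by a short), R_th = R1' ‖ R2 = (25.14 × 3.79)/(25.14 + 3.79) = 3.293 Ω.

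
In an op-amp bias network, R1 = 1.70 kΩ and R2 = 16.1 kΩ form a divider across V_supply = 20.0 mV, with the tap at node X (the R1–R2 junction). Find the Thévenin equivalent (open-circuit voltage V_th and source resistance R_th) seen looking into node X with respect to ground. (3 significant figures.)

V_th ≈ 18.1 mV, R_th ≈ 1.54 kΩ

V_th is the unloaded tap voltage: V_supply · R2/(R1+R2) = 20.0 × 0.9045 = 18.09 mV.
Looking into X with the source shorted: R_th = R1·R2/(R1+R2) = 1.700 × 16.1/17.80 = 1.538 kΩ.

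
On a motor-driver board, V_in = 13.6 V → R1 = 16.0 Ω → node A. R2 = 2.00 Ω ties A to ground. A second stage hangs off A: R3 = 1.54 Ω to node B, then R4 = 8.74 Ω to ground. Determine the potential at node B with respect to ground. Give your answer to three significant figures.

The second stage (R3 + R4 = 10.28 Ω) loads node A in parallel with R2.
R2 ‖ (R3+R4) = 1.674 Ω.
So V_A = 13.6 × 0.09473 = 1.288 V.
Stage 2 is unloaded, so V_B = V_A · R4/(R3+R4) = 1.288 × 8.74/10.28 = 1.095 V.

V_B ≈ 1.10 V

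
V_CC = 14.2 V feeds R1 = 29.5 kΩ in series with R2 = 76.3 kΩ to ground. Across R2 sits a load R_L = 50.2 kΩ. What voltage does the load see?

V_out ≈ 7.19 V

The load sits in parallel with R2, giving an effective lower resistance R2' = R2·R_L/(R2+R_L) = 30.28 kΩ.
Then V_out = V_CC · R2'/(R1 + R2') = 14.2 × 30.28/59.78 = 7.192 V.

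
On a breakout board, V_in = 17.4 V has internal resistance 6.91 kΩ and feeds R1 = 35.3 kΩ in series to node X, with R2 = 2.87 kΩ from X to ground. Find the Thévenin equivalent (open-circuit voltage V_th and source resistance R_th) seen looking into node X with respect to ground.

V_th ≈ 1.11 V, R_th ≈ 2.69 kΩ

R1' = 6.91 + 35.3 = 42.21 kΩ (source resistance + R1).
Open-circuit (no load on X): V_th = V_in · R2/(R1' + R2) = 17.4 × 2.87/(42.21 + 2.87) = 1.108 V.
Looking into X with the source shorted: R_th = R1'·R2/(R1'+R2) = 42.21 × 2.87/45.08 = 2.687 kΩ.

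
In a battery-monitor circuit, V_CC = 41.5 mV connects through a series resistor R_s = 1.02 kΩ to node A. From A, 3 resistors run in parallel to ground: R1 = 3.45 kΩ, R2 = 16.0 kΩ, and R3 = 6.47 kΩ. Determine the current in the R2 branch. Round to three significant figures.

I ≈ 1.71 µA

Parallel bank: R_p = 1/(1/3.45 + 1/16.0 + 1/6.47) = 1.973 kΩ.
Node voltage V_A = V_CC · R_p/(R_s + R_p) = 41.5 × 0.6592 = 27.36 mV.
Branch current I = V_A/R2 = 27.36/16.0 = 1.710 µA.
(Equivalently: I_total = 13.87 µA, then current-divider fraction G_k/ΣG = 0.1233.)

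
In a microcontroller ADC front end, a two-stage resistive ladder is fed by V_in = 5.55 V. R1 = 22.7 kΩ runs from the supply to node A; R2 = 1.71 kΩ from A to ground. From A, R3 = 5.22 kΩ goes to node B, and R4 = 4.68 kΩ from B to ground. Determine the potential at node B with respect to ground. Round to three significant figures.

V_B ≈ 0.158 V

Looking into the second stage from A: R3 + R4 = 9.900 kΩ appears in parallel with R2.
Effective lower resistance at A: R2 ‖ 9.900 = 1.458 kΩ.
V_A = 5.55 × 1.458/(22.7 + 1.458) = 0.3350 V.
V_B = V_A × 0.4727 = 0.1584 V.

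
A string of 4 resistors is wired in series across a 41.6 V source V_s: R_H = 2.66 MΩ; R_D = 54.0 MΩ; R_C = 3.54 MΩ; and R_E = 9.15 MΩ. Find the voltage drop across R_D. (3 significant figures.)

Series total: ΣR = 2.66 + 54.0 + 3.54 + 9.15 = 69.35 MΩ.
Voltage divider: V = V_s · (54.00 / 69.35) = 41.6 × 0.7787 = 32.39 V.

V ≈ 32.4 V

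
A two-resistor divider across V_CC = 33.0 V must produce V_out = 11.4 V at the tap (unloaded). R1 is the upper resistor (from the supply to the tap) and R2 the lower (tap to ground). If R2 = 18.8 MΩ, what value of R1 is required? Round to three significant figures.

Required fraction k = V_out/V_CC = 0.3455.
Rearranging, R1 = R2·(1−k)/k = 18.8 × 1.895 = 35.62 MΩ.

R1 ≈ 35.6 MΩ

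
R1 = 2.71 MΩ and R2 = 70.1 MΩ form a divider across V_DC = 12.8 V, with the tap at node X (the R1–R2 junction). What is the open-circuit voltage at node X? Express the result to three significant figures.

V_th ≈ 12.3 V

With X open, the divider is unloaded: V_th = 12.8 × 70.1/72.81 = 12.32 V.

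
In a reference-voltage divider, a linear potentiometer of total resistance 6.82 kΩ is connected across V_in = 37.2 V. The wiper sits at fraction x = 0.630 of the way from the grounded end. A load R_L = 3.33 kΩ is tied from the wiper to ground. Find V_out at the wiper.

V_out ≈ 15.9 V

Split the track: R_lower = x·R_p = 4.297 kΩ, R_upper = (1−x)·R_p = 2.523 kΩ.
Lower segment in parallel with the load: 4.297 ‖ 3.33 = 1.876 kΩ.
Loaded-divider output: V_out = 37.2 × 0.4264 = 15.86 V.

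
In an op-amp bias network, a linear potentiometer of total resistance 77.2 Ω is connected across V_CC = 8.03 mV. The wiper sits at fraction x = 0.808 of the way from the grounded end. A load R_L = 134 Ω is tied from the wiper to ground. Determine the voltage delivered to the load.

V_out ≈ 5.96 mV

Lower segment x·R_p = 62.38 Ω; upper segment (1−x)·R_p = 14.82 Ω.
Lower segment in parallel with the load: 62.38 ‖ 134 = 42.56 Ω.
V_out = 8.03 × 42.56/(14.82 + 42.56) = 5.956 mV.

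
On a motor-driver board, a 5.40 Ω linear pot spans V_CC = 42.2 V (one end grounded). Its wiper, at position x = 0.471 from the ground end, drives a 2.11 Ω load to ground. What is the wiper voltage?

V_out ≈ 12.1 V

Split the track: R_lower = x·R_p = 2.543 Ω, R_upper = (1−x)·R_p = 2.857 Ω.
Lower segment in parallel with the load: 2.543 ‖ 2.11 = 1.153 Ω.
V_out = 42.2 × 1.153/(2.857 + 1.153) = 12.14 V.
(Unloaded: V_out = x·V_CC = 19.9 V.)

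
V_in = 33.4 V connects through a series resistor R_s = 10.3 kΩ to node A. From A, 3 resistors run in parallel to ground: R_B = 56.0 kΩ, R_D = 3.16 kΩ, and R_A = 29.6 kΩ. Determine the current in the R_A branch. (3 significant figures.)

I ≈ 0.236 mA

Equivalent of the parallel group: R_p = 2.717 kΩ.
V_A = 33.4 × 2.717/13.02 = 6.971 V.
I(R_A) = V_A / R_A = 6.971/29.6 = 0.2355 mA.
(Equivalently: I_total = 2.566 mA, then current-divider fraction G_k/ΣG = 0.09178.)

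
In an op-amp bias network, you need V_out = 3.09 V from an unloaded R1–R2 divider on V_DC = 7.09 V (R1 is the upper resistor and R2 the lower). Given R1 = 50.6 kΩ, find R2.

V_out/V_DC = R2/(R1+R2) = 0.4358.
Rearranging, R2 = R1·k/(1−k) = 50.6 × 0.7725 = 39.09 kΩ.

R2 ≈ 39.1 kΩ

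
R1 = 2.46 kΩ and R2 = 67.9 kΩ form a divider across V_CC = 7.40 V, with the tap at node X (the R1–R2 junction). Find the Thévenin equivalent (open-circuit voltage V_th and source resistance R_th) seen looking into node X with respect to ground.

Open-circuit (no load on X): V_th = V_CC · R2/(R1 + R2) = 7.40 × 67.9/(2.460 + 67.9) = 7.141 V.
Looking into X with the source shorted: R_th = R1·R2/(R1+R2) = 2.460 × 67.9/70.36 = 2.374 kΩ.

V_th ≈ 7.14 V, R_th ≈ 2.37 kΩ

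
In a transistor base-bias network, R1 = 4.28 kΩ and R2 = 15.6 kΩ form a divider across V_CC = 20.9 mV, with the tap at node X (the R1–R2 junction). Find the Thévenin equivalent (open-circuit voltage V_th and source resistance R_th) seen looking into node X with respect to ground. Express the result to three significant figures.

V_th ≈ 16.4 mV, R_th ≈ 3.36 kΩ

Open-circuit (no load on X): V_th = V_CC · R2/(R1 + R2) = 20.9 × 15.6/(4.280 + 15.6) = 16.40 mV.
With V_CC suppressed (replaced by a short), R_th = R1 ‖ R2 = (4.280 × 15.6)/(4.280 + 15.6) = 3.359 kΩ.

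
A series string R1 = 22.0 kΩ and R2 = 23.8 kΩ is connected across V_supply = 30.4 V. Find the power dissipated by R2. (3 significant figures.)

P ≈ 10.5 mW

The common current is I = 30.4/45.80 = 0.6638 mA.
P = I²R = 0.4406 × 23.8 = 10.49 mW.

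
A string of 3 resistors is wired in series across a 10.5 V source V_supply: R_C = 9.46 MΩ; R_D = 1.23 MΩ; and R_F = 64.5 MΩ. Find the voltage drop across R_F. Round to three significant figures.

Total series resistance ΣR = 9.46 + 1.23 + 64.5 = 75.19 MΩ.
V = V_supply · R/ΣR = 10.5 × 0.8578 = 9.007 V.

V ≈ 9.01 V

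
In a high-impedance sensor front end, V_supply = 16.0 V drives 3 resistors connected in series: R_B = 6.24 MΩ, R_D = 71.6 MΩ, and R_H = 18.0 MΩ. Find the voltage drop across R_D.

Series total: ΣR = 6.24 + 71.6 + 18.0 = 95.84 MΩ.
By the voltage-divider rule, V = 16.0 × 71.60/95.84 = 11.95 V.

V ≈ 12.0 V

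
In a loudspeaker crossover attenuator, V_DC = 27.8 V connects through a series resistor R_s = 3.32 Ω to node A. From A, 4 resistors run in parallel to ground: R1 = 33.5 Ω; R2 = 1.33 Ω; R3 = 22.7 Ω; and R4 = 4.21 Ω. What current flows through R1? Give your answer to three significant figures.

Equivalent of the parallel group: R_p = 0.9405 Ω.
V_A by voltage divider: V_A = 27.8 × 0.9405/(3.32 + 0.9405) = 6.137 V.
Branch current I = V_A/R1 = 6.137/33.5 = 0.1832 A.

I ≈ 0.183 A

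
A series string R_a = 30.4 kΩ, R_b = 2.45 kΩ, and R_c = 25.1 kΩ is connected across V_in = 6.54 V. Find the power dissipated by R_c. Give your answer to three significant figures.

Series current I = V_in/ΣR = 6.54/57.95 = 0.1129 mA.
P(R_c) = I²·R_c = (0.1129)² × 25.1 = 0.3197 mW.

P ≈ 0.320 mW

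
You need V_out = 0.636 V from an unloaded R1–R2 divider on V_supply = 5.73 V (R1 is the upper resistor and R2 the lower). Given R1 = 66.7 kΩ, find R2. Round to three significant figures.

R2 ≈ 8.33 kΩ

V_out/V_supply = R2/(R1+R2) = 0.1110.
So R2 = R1 · V_out/(V_supply − V_out) = 66.7 × 0.636/(5.73 − 0.636) = 66.7 × 0.1249 = 8.328 kΩ.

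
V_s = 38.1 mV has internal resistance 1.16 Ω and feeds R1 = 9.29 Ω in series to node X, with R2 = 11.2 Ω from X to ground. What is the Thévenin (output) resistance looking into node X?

R_th ≈ 5.41 Ω

R1' = 1.16 + 9.29 = 10.45 Ω (source resistance + R1).
With V_s suppressed (replaced by a short), R_th = R1' ‖ R2 = (10.45 × 11.2)/(10.45 + 11.2) = 5.406 Ω.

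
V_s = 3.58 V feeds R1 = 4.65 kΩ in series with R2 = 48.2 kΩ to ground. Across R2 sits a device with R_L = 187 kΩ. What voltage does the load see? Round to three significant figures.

The load sits in parallel with R2, giving an effective lower resistance R2' = R2·R_L/(R2+R_L) = 38.32 kΩ.
Voltage divider with the loaded lower leg: V_out = 3.58 × 38.32/(4.65 + 38.32) = 3.58 × 0.8918 = 3.193 V.

V_out ≈ 3.19 V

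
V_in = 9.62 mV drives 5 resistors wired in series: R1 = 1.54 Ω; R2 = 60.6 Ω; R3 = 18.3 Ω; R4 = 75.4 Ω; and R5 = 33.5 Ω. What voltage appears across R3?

Series total: ΣR = 1.54 + 60.6 + 18.3 + 75.4 + 33.5 = 189.3 Ω.
By the voltage-divider rule, V = 9.62 × 18.30/189.3 = 0.9298 mV.

V ≈ 0.930 mV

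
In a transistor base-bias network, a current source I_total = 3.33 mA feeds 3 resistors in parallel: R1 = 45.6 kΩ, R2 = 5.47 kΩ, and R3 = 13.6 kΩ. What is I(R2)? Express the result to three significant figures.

ΣG = 1/45.6 + 1/5.47 + 1/13.6 = 0.2783.
By the current-divider rule, I = I_total · G_k/ΣG = 3.33 × 0.6570 = 2.188 mA.

I ≈ 2.19 mA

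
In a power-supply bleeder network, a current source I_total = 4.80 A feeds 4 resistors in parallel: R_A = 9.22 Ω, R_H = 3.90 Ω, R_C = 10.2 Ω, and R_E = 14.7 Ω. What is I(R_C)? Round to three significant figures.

Total conductance ΣG = 1/9.22 + 1/3.90 + 1/10.2 + 1/14.7 = 0.5309 (units of 1/Ω).
By the current-divider rule, I = I_total · G_k/ΣG = 4.80 × 0.1847 = 0.8863 A.

I ≈ 0.886 A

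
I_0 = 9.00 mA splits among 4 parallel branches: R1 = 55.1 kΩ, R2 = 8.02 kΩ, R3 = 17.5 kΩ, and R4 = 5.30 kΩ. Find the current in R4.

ΣG = 1/55.1 + 1/8.02 + 1/17.5 + 1/5.30 = 0.3887.
R4 takes the fraction G_k/ΣG = 0.1887/0.3887 = 0.4855, so I = 9.00 × 0.4855 = 4.369 mA.

I ≈ 4.37 mA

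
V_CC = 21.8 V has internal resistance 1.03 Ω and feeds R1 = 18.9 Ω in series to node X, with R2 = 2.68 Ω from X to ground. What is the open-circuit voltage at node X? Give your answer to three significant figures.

R1' = 1.03 + 18.9 = 19.93 Ω (source resistance + R1).
With X open, the divider is unloaded: V_th = 21.8 × 2.68/22.61 = 2.584 V.

V_th ≈ 2.58 V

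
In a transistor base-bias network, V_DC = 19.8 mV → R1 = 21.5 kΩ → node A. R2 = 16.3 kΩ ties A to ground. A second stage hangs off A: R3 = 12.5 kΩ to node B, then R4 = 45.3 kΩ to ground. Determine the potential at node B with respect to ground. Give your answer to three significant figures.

Looking into the second stage from A: R3 + R4 = 57.80 kΩ appears in parallel with R2.
R2 ‖ (R3+R4) = 12.71 kΩ.
So V_A = 19.8 × 0.3716 = 7.358 mV.
Stage 2 is unloaded, so V_B = V_A · R4/(R3+R4) = 7.358 × 45.3/57.80 = 5.767 mV.

V_B ≈ 5.77 mV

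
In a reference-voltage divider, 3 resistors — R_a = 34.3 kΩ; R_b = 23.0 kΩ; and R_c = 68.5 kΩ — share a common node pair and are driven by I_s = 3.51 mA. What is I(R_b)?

I ≈ 1.75 mA

Conductances: ΣG = 1/34.3 + 1/23.0 + 1/68.5 = 0.08723 (1/kΩ).
By the current-divider rule, I = I_s · G_k/ΣG = 3.51 × 0.4984 = 1.749 mA.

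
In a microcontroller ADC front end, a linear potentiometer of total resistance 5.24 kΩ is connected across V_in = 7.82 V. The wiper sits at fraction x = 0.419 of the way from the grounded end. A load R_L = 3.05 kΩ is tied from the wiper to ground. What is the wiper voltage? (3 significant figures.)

V_out ≈ 2.31 V

Lower segment x·R_p = 2.196 kΩ; upper segment (1−x)·R_p = 3.044 kΩ.
Lower segment in parallel with the load: 2.196 ‖ 3.05 = 1.277 kΩ.
Loaded-divider output: V_out = 7.82 × 0.2954 = 2.310 V.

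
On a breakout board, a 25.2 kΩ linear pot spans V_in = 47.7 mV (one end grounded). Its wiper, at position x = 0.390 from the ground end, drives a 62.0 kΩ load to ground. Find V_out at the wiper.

V_out ≈ 17.0 mV

Lower segment x·R_p = 9.828 kΩ; upper segment (1−x)·R_p = 15.37 kΩ.
(x·R_p) ‖ R_L = 8.483 kΩ.
Loaded-divider output: V_out = 47.7 × 0.3556 = 16.96 mV.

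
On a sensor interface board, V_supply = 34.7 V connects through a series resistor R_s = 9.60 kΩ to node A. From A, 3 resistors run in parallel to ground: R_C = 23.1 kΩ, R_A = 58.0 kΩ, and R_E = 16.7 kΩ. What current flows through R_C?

I ≈ 0.697 mA

Equivalent of the parallel group: R_p = 8.305 kΩ.
V_A = 34.7 × 8.305/17.90 = 16.09 V.
Branch current I = V_A/R_C = 16.09/23.1 = 0.6968 mA.
(Equivalently: I_total = 1.938 mA, then current-divider fraction G_k/ΣG = 0.3595.)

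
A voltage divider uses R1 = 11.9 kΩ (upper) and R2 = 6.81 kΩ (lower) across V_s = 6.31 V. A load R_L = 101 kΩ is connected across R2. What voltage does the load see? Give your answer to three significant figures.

V_out ≈ 2.20 V

First combine the lower leg with the load: R2 ‖ R_L = 6.380 kΩ.
Now apply the divider: V_out = 6.31 × 0.3490 = 2.202 V.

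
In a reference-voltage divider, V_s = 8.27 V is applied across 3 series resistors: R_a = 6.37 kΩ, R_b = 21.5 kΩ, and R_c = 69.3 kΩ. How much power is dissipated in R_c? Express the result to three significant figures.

P ≈ 0.502 mW

ΣR = 97.17 kΩ → I = 8.27/97.17 = 0.08511 mA.
P = I²R = 0.007243 × 69.3 = 0.5020 mW.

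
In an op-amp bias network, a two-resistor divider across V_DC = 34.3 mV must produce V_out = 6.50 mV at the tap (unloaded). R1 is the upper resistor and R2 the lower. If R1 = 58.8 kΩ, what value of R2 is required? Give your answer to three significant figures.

R2 ≈ 13.7 kΩ

V_out/V_DC = R2/(R1+R2) = 0.1895.
Rearranging, R2 = R1·k/(1−k) = 58.8 × 0.2338 = 13.75 kΩ.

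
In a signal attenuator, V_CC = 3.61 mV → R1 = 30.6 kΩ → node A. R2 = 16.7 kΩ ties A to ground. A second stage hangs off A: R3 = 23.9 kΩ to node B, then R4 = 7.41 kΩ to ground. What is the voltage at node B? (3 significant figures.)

V_B ≈ 0.224 mV

The second stage (R3 + R4 = 31.31 kΩ) loads node A in parallel with R2.
R2 ‖ (R3+R4) = 10.89 kΩ.
First divider: V_A = V_CC · 10.89/(30.6 + 10.89) = 0.9476 mV.
Stage 2 is unloaded, so V_B = V_A · R4/(R3+R4) = 0.9476 × 7.41/31.31 = 0.2243 mV.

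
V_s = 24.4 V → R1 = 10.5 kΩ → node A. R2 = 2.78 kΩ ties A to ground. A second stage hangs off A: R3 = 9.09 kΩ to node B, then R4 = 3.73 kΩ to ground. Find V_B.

Looking into the second stage from A: R3 + R4 = 12.82 kΩ appears in parallel with R2.
Effective lower resistance at A: R2 ‖ 12.82 = 2.285 kΩ.
V_A = 24.4 × 2.285/(10.5 + 2.285) = 4.360 V.
Then the unloaded second divider: V_B = V_A × R4/(R3+R4) = 4.360 × 0.2910 = 1.269 V.

V_B ≈ 1.27 V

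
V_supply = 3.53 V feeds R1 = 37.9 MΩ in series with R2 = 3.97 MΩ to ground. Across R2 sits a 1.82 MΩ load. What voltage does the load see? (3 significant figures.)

V_out ≈ 0.113 V

First combine the lower leg with the load: R2 ‖ R_L = 1.248 MΩ.
Then V_out = V_supply · R2'/(R1 + R2') = 3.53 × 1.248/39.15 = 0.1125 V.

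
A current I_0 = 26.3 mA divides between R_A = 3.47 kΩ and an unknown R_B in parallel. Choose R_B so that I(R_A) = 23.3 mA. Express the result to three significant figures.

R_B ≈ 27.0 kΩ

Two-branch current divider: I_A = I_0 · R_B/(R_A + R_B).
With f = 0.8859, R_B = R_A · f/(1−f) = 3.47 × 7.767 = 26.95 kΩ.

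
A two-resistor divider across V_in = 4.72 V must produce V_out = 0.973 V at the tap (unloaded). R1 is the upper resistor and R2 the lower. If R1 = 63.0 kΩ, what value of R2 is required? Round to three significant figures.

V_out/V_in = R2/(R1+R2) = 0.2061.
So R2 = R1 · V_out/(V_in − V_out) = 63.0 × 0.973/(4.72 − 0.973) = 63.0 × 0.2597 = 16.36 kΩ.

R2 ≈ 16.4 kΩ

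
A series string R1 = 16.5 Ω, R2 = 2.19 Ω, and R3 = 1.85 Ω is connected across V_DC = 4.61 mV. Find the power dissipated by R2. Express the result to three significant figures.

P ≈ 0.110 µW

The common current is I = 4.61/20.54 = 0.2244 mA.
P(R2) = I²·R2 = (0.2244)² × 2.19 = 0.1103 µW.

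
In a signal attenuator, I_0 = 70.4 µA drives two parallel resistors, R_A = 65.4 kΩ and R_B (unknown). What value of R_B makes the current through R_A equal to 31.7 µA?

R_B ≈ 53.6 kΩ

The fraction through R_A equals R_B/(R_A+R_B).
With f = 0.4503, R_B = R_A · f/(1−f) = 65.4 × 0.8191 = 53.57 kΩ.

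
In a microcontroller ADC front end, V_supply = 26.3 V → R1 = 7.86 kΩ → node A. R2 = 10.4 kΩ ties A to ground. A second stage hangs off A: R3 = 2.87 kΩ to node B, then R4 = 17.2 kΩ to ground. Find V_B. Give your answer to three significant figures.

V_B ≈ 10.5 V

The second stage (R3 + R4 = 20.07 kΩ) loads node A in parallel with R2.
Effective lower resistance at A: R2 ‖ 20.07 = 6.850 kΩ.
First divider: V_A = V_supply · 6.850/(7.86 + 6.850) = 12.25 V.
V_B = V_A × 0.8570 = 10.50 V.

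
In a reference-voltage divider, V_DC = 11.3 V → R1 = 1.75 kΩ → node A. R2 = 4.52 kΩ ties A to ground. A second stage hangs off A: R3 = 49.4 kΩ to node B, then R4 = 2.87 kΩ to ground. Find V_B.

V_B ≈ 0.437 V

The second stage (R3 + R4 = 52.27 kΩ) loads node A in parallel with R2.
Effective lower resistance at A: R2 ‖ 52.27 = 4.160 kΩ.
So V_A = 11.3 × 0.7039 = 7.954 V.
Then the unloaded second divider: V_B = V_A × R4/(R3+R4) = 7.954 × 0.05491 = 0.4367 V.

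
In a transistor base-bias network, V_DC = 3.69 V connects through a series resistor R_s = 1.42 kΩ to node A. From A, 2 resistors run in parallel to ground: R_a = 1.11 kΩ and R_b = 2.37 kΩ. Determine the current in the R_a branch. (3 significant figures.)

I ≈ 1.15 mA

Parallel bank: R_p = 1/(1/1.11 + 1/2.37) = 0.7559 kΩ.
Node voltage V_A = V_DC · R_p/(R_s + R_p) = 3.69 × 0.3474 = 1.282 V.
Branch current I = V_A/R_a = 1.282/1.11 = 1.155 mA.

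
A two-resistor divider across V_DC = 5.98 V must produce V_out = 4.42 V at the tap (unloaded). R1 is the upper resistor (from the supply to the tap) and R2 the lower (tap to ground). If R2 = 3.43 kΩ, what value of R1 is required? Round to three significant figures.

Required fraction k = V_out/V_DC = 0.7391.
So R1 = R2 · (V_DC/V_out − 1) = 3.43 × (5.98/4.42 − 1) = 3.43 × 0.3529 = 1.211 kΩ.

R1 ≈ 1.21 kΩ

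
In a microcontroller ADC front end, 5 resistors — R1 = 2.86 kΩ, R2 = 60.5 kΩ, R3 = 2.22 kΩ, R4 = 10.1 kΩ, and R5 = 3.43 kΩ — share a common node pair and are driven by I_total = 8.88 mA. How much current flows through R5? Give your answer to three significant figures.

Total conductance ΣG = 1/2.86 + 1/60.5 + 1/2.22 + 1/10.1 + 1/3.43 = 1.207 (units of 1/kΩ).
R5 takes the fraction G_k/ΣG = 0.2915/1.207 = 0.2415, so I = 8.88 × 0.2415 = 2.145 mA.

I ≈ 2.14 mA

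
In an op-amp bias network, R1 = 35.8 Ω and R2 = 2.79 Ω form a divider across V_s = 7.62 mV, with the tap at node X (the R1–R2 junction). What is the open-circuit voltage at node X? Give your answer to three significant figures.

V_th is the unloaded tap voltage: V_s · R2/(R1+R2) = 7.62 × 0.07230 = 0.5509 mV.

V_th ≈ 0.551 mV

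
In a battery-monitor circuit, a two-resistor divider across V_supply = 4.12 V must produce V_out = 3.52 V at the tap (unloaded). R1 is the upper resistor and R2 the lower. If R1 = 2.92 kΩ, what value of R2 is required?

Required fraction k = V_out/V_supply = 0.8544.
So R2 = R1 · V_out/(V_supply − V_out) = 2.92 × 3.52/(4.12 − 3.52) = 2.92 × 5.867 = 17.13 kΩ.

R2 ≈ 17.1 kΩ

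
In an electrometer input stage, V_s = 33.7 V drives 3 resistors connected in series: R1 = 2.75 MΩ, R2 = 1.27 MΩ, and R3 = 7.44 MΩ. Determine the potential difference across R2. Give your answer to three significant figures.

V ≈ 3.73 V

Series total: ΣR = 2.75 + 1.27 + 7.44 = 11.46 MΩ.
Voltage divider: V = V_s · (1.270 / 11.46) = 33.7 × 0.1108 = 3.735 V.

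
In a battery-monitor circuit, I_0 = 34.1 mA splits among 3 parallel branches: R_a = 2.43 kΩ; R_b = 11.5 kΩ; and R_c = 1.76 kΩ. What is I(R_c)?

Conductances: ΣG = 1/2.43 + 1/11.5 + 1/1.76 = 1.067 (1/kΩ).
By the current-divider rule, I = I_0 · G_k/ΣG = 34.1 × 0.5327 = 18.16 mA.

I ≈ 18.2 mA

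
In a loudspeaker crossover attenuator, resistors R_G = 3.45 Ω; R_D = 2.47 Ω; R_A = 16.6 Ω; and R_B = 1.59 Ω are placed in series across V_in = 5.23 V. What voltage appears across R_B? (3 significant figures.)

V ≈ 0.345 V

Series total: ΣR = 3.45 + 2.47 + 16.6 + 1.59 = 24.11 Ω.
V = V_in · R/ΣR = 5.23 × 0.06595 = 0.3449 V.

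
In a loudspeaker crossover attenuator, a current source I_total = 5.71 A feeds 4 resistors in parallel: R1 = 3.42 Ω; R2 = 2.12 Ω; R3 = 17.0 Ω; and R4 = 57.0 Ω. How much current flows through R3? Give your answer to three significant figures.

I ≈ 0.400 A

ΣG = 1/3.42 + 1/2.12 + 1/17.0 + 1/57.0 = 0.8405.
R3 takes the fraction G_k/ΣG = 0.05882/0.8405 = 0.06999, so I = 5.71 × 0.06999 = 0.3996 A.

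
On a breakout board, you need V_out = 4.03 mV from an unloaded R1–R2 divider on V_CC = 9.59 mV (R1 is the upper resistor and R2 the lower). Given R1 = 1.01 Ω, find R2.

R2 ≈ 0.732 Ω

The divider ratio is R2/(R1+R2) = 4.03/9.59 = 0.4202.
Rearranging, R2 = R1·k/(1−k) = 1.01 × 0.7248 = 0.7321 Ω.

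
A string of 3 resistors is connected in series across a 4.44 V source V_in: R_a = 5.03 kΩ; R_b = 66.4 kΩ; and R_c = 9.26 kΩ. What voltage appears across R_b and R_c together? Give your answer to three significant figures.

Total series resistance ΣR = 5.03 + 66.4 + 9.26 = 80.69 kΩ.
R_{R_b..R_c} = 66.4 + 9.26 = 75.66 kΩ.
By the voltage-divider rule, V = 4.44 × 75.66/80.69 = 4.163 V.

V ≈ 4.16 V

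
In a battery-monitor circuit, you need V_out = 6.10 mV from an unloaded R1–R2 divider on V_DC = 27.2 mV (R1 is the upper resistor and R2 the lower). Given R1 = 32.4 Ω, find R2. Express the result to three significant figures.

R2 ≈ 9.37 Ω

The divider ratio is R2/(R1+R2) = 6.10/27.2 = 0.2243.
So R2 = R1 · V_out/(V_DC − V_out) = 32.4 × 6.10/(27.2 − 6.10) = 32.4 × 0.2891 = 9.367 Ω.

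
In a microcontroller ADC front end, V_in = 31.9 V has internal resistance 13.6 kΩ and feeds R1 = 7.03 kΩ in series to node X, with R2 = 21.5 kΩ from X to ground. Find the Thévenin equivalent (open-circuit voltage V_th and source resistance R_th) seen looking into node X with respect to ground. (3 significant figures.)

V_th ≈ 16.3 V, R_th ≈ 10.5 kΩ

R1' = 13.6 + 7.03 = 20.63 kΩ (source resistance + R1).
V_th is the unloaded tap voltage: V_in · R2/(R1'+R2) = 31.9 × 0.5103 = 16.28 V.
Zeroing V_in shorts the top of R1' to ground, so R_th = R1' ‖ R2 = 10.53 kΩ.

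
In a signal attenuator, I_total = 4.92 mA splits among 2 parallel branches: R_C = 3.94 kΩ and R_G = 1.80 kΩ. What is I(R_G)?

With just two branches, the current splits inversely with resistance.
So I = 4.92 × 3.94/5.740 = 3.377 mA.

I ≈ 3.38 mA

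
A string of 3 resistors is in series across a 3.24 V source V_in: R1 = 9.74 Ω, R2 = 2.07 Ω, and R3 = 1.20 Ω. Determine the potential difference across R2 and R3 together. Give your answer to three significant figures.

Total series resistance ΣR = 9.74 + 2.07 + 1.20 = 13.01 Ω.
R_{R2..R3} = 2.07 + 1.20 = 3.270 Ω.
By the voltage-divider rule, V = 3.24 × 3.270/13.01 = 0.8144 V.

V ≈ 0.814 V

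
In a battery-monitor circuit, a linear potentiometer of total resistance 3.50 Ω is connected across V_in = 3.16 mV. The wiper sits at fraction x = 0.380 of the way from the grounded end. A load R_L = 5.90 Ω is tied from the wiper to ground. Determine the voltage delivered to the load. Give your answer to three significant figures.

V_out ≈ 1.05 mV

The pot divides into 2.170 Ω above the wiper and 1.330 Ω below.
Lower segment in parallel with the load: 1.330 ‖ 5.90 = 1.085 Ω.
V_out = 3.16 × 1.085/(2.170 + 1.085) = 1.054 mV.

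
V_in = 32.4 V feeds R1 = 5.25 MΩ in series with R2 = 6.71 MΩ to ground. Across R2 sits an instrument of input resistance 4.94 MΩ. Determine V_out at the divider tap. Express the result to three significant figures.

V_out ≈ 11.4 V

R2 ‖ R_L = (6.71 × 4.94)/(6.71 + 4.94) = 2.845 MΩ.
Now apply the divider: V_out = 32.4 × 0.3515 = 11.39 V.
(Unloaded it would be 18.2 V; the load pulls it down.)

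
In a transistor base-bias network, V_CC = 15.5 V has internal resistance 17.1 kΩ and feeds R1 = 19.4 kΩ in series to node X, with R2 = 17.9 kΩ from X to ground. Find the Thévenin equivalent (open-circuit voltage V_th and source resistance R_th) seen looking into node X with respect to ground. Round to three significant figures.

R1' = 17.1 + 19.4 = 36.50 kΩ (source resistance + R1).
Open-circuit (no load on X): V_th = V_CC · R2/(R1' + R2) = 15.5 × 17.9/(36.50 + 17.9) = 5.100 V.
Zeroing V_CC shorts the top of R1' to ground, so R_th = R1' ‖ R2 = 12.01 kΩ.

V_th ≈ 5.10 V, R_th ≈ 12.0 kΩ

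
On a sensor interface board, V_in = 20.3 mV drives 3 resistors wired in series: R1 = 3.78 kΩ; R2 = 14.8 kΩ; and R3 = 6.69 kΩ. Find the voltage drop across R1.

ΣR = 3.78 + 14.8 + 6.69 = 25.27 kΩ.
Voltage divider: V = V_in · (3.780 / 25.27) = 20.3 × 0.1496 = 3.037 mV.

V ≈ 3.04 mV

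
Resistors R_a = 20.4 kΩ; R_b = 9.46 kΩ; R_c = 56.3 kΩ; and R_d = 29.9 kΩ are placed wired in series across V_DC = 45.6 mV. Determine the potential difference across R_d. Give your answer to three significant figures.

Series total: ΣR = 20.4 + 9.46 + 56.3 + 29.9 = 116.1 kΩ.
V = V_DC · R/ΣR = 45.6 × 0.2576 = 11.75 mV.

V ≈ 11.7 mV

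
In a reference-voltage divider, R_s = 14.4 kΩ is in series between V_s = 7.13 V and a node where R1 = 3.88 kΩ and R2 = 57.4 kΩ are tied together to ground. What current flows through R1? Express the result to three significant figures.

Equivalent of the parallel group: R_p = 3.634 kΩ.
V_A = 7.13 × 3.634/18.03 = 1.437 V.
Branch current I = V_A/R1 = 1.437/3.88 = 0.3703 mA.

I ≈ 0.370 mA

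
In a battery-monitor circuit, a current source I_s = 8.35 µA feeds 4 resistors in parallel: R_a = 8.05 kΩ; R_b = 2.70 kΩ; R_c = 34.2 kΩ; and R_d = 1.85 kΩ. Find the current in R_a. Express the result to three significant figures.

I ≈ 0.975 µA

Conductances: ΣG = 1/8.05 + 1/2.70 + 1/34.2 + 1/1.85 = 1.064 (1/kΩ).
Current divider: I(R_a) = I_s · G_k/ΣG = 8.35 × (0.1242/1.064) = 8.35 × 0.1167 = 0.9745 µA.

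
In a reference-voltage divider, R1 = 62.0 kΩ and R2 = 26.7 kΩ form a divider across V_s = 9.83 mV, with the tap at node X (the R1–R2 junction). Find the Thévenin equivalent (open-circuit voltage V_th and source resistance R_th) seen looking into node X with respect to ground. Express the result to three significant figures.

V_th ≈ 2.96 mV, R_th ≈ 18.7 kΩ

Open-circuit (no load on X): V_th = V_s · R2/(R1 + R2) = 9.83 × 26.7/(62.00 + 26.7) = 2.959 mV.
Zeroing V_s shorts the top of R1 to ground, so R_th = R1 ‖ R2 = 18.66 kΩ.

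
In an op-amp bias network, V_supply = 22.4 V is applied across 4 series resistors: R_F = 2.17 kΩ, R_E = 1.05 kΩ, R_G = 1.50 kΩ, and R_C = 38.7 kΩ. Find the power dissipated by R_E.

ΣR = 43.42 kΩ → I = 22.4/43.42 = 0.5159 mA.
V(R_E) = I·R = 0.5417 V; P = V·I = 0.5417 × 0.5159 = 0.2795 mW.

P ≈ 0.279 mW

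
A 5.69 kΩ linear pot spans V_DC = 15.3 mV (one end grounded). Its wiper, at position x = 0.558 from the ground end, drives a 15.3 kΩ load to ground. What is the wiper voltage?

The pot divides into 2.515 kΩ above the wiper and 3.175 kΩ below.
R_L loads the lower segment: effective lower R = 2.629 kΩ.
Then V_out = V_DC · 2.629/(2.515 + 2.629) = 7.820 mV.
(Unloaded: V_out = x·V_DC = 8.54 mV.)

V_out ≈ 7.82 mV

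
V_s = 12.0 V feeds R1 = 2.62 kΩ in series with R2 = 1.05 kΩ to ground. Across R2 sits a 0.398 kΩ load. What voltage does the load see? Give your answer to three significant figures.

V_out ≈ 1.19 V

First combine the lower leg with the load: R2 ‖ R_L = 0.2886 kΩ.
Then V_out = V_s · R2'/(R1 + R2') = 12.0 × 0.2886/2.909 = 1.191 V.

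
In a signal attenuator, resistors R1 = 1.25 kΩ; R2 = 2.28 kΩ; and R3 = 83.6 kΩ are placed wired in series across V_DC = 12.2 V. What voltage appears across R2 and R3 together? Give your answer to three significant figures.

V ≈ 12.0 V

Series total: ΣR = 1.25 + 2.28 + 83.6 = 87.13 kΩ.
R_{R2..R3} = 2.28 + 83.6 = 85.88 kΩ.
By the voltage-divider rule, V = 12.2 × 85.88/87.13 = 12.02 V.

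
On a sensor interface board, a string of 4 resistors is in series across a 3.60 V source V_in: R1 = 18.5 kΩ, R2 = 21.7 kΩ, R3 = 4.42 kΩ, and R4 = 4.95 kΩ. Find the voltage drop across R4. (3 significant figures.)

Total series resistance ΣR = 18.5 + 21.7 + 4.42 + 4.95 = 49.57 kΩ.
Voltage divider: V = V_in · (4.950 / 49.57) = 3.60 × 0.09986 = 0.3595 V.

V ≈ 0.359 V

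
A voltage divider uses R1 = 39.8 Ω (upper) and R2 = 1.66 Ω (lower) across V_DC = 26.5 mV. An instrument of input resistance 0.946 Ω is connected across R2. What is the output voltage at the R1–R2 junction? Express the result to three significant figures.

V_out ≈ 0.395 mV

First combine the lower leg with the load: R2 ‖ R_L = 0.6026 Ω.
Voltage divider with the loaded lower leg: V_out = 26.5 × 0.6026/(39.8 + 0.6026) = 26.5 × 0.01491 = 0.3952 mV.
(Unloaded it would be 1.06 mV; the load pulls it down.)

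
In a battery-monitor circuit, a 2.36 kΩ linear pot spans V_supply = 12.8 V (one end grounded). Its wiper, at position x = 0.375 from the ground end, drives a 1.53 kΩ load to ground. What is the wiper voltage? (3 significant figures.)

V_out ≈ 3.53 V

Lower segment x·R_p = 0.8850 kΩ; upper segment (1−x)·R_p = 1.475 kΩ.
Lower segment in parallel with the load: 0.8850 ‖ 1.53 = 0.5607 kΩ.
Loaded-divider output: V_out = 12.8 × 0.2754 = 3.525 V.
(Unloaded: V_out = x·V_supply = 4.80 V.)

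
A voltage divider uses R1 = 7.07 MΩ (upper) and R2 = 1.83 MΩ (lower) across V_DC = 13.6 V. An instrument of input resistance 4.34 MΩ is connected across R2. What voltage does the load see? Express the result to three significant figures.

R2 ‖ R_L = (1.83 × 4.34)/(1.83 + 4.34) = 1.287 MΩ.
Voltage divider with the loaded lower leg: V_out = 13.6 × 1.287/(7.07 + 1.287) = 13.6 × 0.1540 = 2.095 V.
(Unloaded it would be 2.80 V; the load pulls it down.)

V_out ≈ 2.09 V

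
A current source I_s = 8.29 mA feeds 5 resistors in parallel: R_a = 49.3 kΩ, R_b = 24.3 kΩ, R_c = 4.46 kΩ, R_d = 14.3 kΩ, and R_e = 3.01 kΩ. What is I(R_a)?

I ≈ 0.244 mA

ΣG = 1/49.3 + 1/24.3 + 1/4.46 + 1/14.3 + 1/3.01 = 0.6878.
Current divider: I(R_a) = I_s · G_k/ΣG = 8.29 × (0.02028/0.6878) = 8.29 × 0.02949 = 0.2445 mA.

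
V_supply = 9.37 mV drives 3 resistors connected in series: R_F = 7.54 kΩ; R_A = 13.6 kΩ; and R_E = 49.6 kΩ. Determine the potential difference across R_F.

Series total: ΣR = 7.54 + 13.6 + 49.6 = 70.74 kΩ.
Voltage divider: V = V_supply · (7.540 / 70.74) = 9.37 × 0.1066 = 0.9987 mV.

V ≈ 0.999 mV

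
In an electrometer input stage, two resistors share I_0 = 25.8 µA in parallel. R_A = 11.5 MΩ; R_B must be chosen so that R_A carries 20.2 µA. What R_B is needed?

R_B ≈ 41.5 MΩ

Two-branch current divider: I_A = I_0 · R_B/(R_A + R_B).
20.2/25.8 = R_B/(R_A + R_B) → R_B = R_A · (0.7829)/(1 − 0.7829) = 11.5 × 3.607 = 41.48 MΩ.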